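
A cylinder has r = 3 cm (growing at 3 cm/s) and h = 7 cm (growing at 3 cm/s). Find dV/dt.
153π cm³/s

V = πr²h
dV/dt = 2πrh·dr/dt + πr²·dh/dt
= 2π(3)(7)(3) + π(3)²(3)
= 153π cm³/s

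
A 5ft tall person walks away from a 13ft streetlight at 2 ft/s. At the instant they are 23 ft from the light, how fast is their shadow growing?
5/4 ft/s

By similar triangles: 13/(x+s) = 5/s
Solving: s = 5x/8
ds/dt = 5/8 · dx/dt = 5/8 · 2 = 5/4 ft/s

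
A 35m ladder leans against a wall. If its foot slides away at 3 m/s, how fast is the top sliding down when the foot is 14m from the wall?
2√21/7 ≈ 1.309 m/s

x² + y² = 35²
2x·dx/dt + 2y·dy/dt = 0
dy/dt = -x/y · dx/dt = -14/(7√21) · 3 = -2√21/7 m/s
The top is descending at 2√21/7 ≈ 1.309 m/s.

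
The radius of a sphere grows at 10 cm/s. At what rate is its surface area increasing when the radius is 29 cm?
2320π cm²/s

S = 4πr²
dS/dt = dS/dr · dr/dt = 8πr · 10
At r = 29: dS/dt = 2320π cm²/s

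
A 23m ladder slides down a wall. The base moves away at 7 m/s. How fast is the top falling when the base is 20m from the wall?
140√129/129 ≈ 12.33 m/s

x² + y² = 23²
2x·dx/dt + 2y·dy/dt = 0
dy/dt = -x/y · dx/dt = -20/√129 · 7 = -140√129/129 m/s
The top is descending at 140√129/129 ≈ 12.33 m/s.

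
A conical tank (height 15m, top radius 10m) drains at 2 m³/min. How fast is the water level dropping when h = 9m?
1/(18π) ≈ 0.01768 m/min

r/h = 10/15, so r = (2/3)h
V = (1/3)πr²h = (1/3)π((2/3)h)²h = (4/27)πh³
dV/dh = (4/9)πh²
dh/dt = (dV/dt)/(dV/dh) = -2/((4/9)π·9²) = -1/(18π) m/min
The level is dropping at 1/(18π) ≈ 0.01768 m/min.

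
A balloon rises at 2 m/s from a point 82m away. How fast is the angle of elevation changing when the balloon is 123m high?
0.007505 rad/s

tan(θ) = y/82
sec²(θ) · dθ/dt = (1/82) · dy/dt
dθ/dt = cos²(θ)/82 · 2 = 82/(82² + 123²) · 2
dθ/dt = 0.007505 rad/s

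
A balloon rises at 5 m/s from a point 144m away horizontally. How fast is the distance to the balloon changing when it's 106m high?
265√7993/7993 ≈ 2.964 m/s

z² = 144² + y²
z = √(144² + 106²) = 2√7993
dz/dt = y/z · dy/dt = 106/(2√7993) · 5 = 265√7993/7993 ≈ 2.964 m/s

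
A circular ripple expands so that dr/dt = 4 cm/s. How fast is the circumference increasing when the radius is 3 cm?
8π cm/s

C = 2πr
dC/dt = 2π · dr/dt = 2π · 4 = 8π cm/s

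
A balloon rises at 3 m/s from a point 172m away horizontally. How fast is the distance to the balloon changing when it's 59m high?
177√33065/33065 ≈ 0.9734 m/s

z² = 172² + y²
z = √(172² + 59²) = √33065
dz/dt = y/z · dy/dt = 59/√33065 · 3 = 177√33065/33065 ≈ 0.9734 m/s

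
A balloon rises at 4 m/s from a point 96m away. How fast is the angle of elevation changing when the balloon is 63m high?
0.029124 rad/s

tan(θ) = y/96
sec²(θ) · dθ/dt = (1/96) · dy/dt
dθ/dt = cos²(θ)/96 · 4 = 96/(96² + 63²) · 4
dθ/dt = 0.029124 rad/s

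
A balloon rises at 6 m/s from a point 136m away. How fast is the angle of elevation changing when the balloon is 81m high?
0.032566 rad/s

tan(θ) = y/136
sec²(θ) · dθ/dt = (1/136) · dy/dt
dθ/dt = cos²(θ)/136 · 6 = 136/(136² + 81²) · 6
dθ/dt = 0.032566 rad/s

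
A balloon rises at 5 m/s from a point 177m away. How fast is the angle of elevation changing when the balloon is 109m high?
0.020481 rad/s

tan(θ) = y/177
sec²(θ) · dθ/dt = (1/177) · dy/dt
dθ/dt = cos²(θ)/177 · 5 = 177/(177² + 109²) · 5
dθ/dt = 0.020481 rad/s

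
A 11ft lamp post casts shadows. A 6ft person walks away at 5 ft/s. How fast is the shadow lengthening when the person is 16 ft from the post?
6 ft/s

By similar triangles: 11/(x+s) = 6/s
Solving: s = 6x/5
ds/dt = 6/5 · dx/dt = 6/5 · 5 = 6 ft/s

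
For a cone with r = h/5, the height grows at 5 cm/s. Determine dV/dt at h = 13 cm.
169π/5 cm³/s

V = (1/3)π(h/5)²h = πh³/75
dV/dt = πh²/25 · 5
At h = 13: dV/dt = 169π/5 cm³/s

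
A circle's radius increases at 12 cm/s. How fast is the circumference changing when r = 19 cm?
24π cm/s

C = 2πr
dC/dt = 2π · dr/dt = 2π · 12 = 24π cm/s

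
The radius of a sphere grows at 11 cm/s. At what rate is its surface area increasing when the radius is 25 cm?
2200π cm²/s

S = 4πr²
dS/dt = dS/dr · dr/dt = 8πr · 11
At r = 25: dS/dt = 2200π cm²/s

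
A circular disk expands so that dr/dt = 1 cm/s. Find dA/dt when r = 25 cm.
50π cm²/s

A = πr²
dA/dt = 2πr · dr/dt = 2π(25)(1) = 50π cm²/s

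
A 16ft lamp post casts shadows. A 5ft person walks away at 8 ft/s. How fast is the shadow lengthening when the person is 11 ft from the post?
40/11 ft/s

By similar triangles: 16/(x+s) = 5/s
Solving: s = 5x/11
ds/dt = 5/11 · dx/dt = 5/11 · 8 = 40/11 ft/s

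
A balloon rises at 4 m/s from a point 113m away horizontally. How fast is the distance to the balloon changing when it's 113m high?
2√2 ≈ 2.828 m/s

z² = 113² + y²
z = √(113² + 113²) = 113√2
dz/dt = y/z · dy/dt = 113/(113√2) · 4 = 2√2 ≈ 2.828 m/s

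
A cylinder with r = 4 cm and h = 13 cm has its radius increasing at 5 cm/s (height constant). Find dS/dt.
210π cm²/s

S = 2πrh + 2πr² (lateral + bases)
dS/dt = (2πh + 4πr)·dr/dt = (2π·13 + 4π·4)·5
= 210π cm²/s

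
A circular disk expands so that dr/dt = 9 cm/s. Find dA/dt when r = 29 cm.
522π cm²/s

A = πr²
dA/dt = 2πr · dr/dt = 2π(29)(9) = 522π cm²/s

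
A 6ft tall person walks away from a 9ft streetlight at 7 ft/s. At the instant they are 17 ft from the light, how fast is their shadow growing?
14 ft/s

By similar triangles: 9/(x+s) = 6/s
Solving: s = 6x/3
ds/dt = 6/3 · dx/dt = 2 · 7 = 14 ft/s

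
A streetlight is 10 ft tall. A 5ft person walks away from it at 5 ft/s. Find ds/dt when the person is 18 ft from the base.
5 ft/s

By similar triangles: 10/(x+s) = 5/s
Solving: s = 5x/5
ds/dt = 5/5 · dx/dt = 1 · 5 = 5 ft/s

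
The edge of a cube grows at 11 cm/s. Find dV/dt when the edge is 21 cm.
14553 cm³/s

V = s³
dV/dt = 3s² · ds/dt = 3·21²·11 = 14553 cm³/s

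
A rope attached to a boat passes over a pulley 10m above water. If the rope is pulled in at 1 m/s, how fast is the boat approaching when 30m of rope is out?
3√2/4 ≈ 1.061 m/s

rope² = x² + 10²
x = √(30² - 10²) = 20√2
dx/dt = (rope/x) · d(rope)/dt = (30/(20√2)) · (-1) = -3√2/4 m/s
The boat approaches at 3√2/4 ≈ 1.061 m/s.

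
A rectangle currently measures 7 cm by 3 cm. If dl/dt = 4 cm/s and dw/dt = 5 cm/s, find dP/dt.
18 cm/s

P = 2(l + w)
dP/dt = 2(dl/dt + dw/dt) = 2(4 + 5) = 18 cm/s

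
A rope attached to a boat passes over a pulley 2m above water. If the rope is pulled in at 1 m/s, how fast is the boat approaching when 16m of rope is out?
8√7/21 ≈ 1.008 m/s

rope² = x² + 2²
x = √(16² - 2²) = 6√7
dx/dt = (rope/x) · d(rope)/dt = (16/(6√7)) · (-1) = -8√7/21 m/s
The boat approaches at 8√7/21 ≈ 1.008 m/s.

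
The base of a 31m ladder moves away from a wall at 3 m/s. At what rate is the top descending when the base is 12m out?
36√817/817 ≈ 1.259 m/s

x² + y² = 31²
2x·dx/dt + 2y·dy/dt = 0
dy/dt = -x/y · dx/dt = -12/√817 · 3 = -36√817/817 m/s
The top is descending at 36√817/817 ≈ 1.259 m/s.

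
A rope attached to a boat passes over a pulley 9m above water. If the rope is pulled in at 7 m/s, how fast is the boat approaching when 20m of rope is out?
140√319/319 ≈ 7.838 m/s

rope² = x² + 9²
x = √(20² - 9²) = √319
dx/dt = (rope/x) · d(rope)/dt = (20/√319) · (-7) = -140√319/319 m/s
The boat approaches at 140√319/319 ≈ 7.838 m/s.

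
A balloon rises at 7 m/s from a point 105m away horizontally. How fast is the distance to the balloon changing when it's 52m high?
364√13729/13729 ≈ 3.107 m/s

z² = 105² + y²
z = √(105² + 52²) = √13729
dz/dt = y/z · dy/dt = 52/√13729 · 7 = 364√13729/13729 ≈ 3.107 m/s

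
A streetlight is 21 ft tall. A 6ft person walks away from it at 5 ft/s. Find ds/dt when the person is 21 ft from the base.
2 ft/s

By similar triangles: 21/(x+s) = 6/s
Solving: s = 6x/15
ds/dt = 6/15 · dx/dt = 2/5 · 5 = 2 ft/s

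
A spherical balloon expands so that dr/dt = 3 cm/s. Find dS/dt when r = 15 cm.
360π cm²/s

S = 4πr²
dS/dt = dS/dr · dr/dt = 8πr · 3
At r = 15: dS/dt = 360π cm²/s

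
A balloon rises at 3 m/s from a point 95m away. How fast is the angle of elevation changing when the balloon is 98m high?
0.015299 rad/s

tan(θ) = y/95
sec²(θ) · dθ/dt = (1/95) · dy/dt
dθ/dt = cos²(θ)/95 · 3 = 95/(95² + 98²) · 3
dθ/dt = 0.015299 rad/s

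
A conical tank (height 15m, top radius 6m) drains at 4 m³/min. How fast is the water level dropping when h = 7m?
25/(49π) ≈ 0.1624 m/min

r/h = 6/15, so r = (2/5)h
V = (1/3)πr²h = (1/3)π((2/5)h)²h = (4/75)πh³
dV/dh = (4/25)πh²
dh/dt = (dV/dt)/(dV/dh) = -4/((4/25)π·7²) = -25/(49π) m/min
The level is dropping at 25/(49π) ≈ 0.1624 m/min.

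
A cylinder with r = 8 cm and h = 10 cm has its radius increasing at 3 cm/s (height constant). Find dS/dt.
156π cm²/s

S = 2πrh + 2πr² (lateral + bases)
dS/dt = (2πh + 4πr)·dr/dt = (2π·10 + 4π·8)·3
= 156π cm²/s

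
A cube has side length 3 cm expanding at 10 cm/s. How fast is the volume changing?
270 cm³/s

V = s³
dV/dt = 3s² · ds/dt = 3·3²·10 = 270 cm³/s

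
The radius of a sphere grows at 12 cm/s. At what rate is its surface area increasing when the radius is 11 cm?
1056π cm²/s

S = 4πr²
dS/dt = dS/dr · dr/dt = 8πr · 12
At r = 11: dS/dt = 1056π cm²/s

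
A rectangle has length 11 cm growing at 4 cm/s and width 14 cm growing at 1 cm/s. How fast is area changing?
67 cm²/s

A = lw
dA/dt = w·dl/dt + l·dw/dt = 14·4 + 11·1 = 67 cm²/s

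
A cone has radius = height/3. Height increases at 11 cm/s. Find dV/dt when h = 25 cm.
6875π/9 cm³/s

V = (1/3)π(h/3)²h = πh³/27
dV/dt = πh²/9 · 11
At h = 25: dV/dt = 6875π/9 cm³/s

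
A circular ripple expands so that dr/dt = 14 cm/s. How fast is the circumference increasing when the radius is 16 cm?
28π cm/s

C = 2πr
dC/dt = 2π · dr/dt = 2π · 14 = 28π cm/s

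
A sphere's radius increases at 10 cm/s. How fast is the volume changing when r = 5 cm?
1000π cm³/s

V = (4/3)πr³
dV/dt = dV/dr · dr/dt = 4πr² · 10
At r = 5: dV/dt = 1000π cm³/s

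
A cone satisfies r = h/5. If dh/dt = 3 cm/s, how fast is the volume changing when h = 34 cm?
3468π/25 cm³/s

V = (1/3)π(h/5)²h = πh³/75
dV/dt = πh²/25 · 3
At h = 34: dV/dt = 3468π/25 cm³/s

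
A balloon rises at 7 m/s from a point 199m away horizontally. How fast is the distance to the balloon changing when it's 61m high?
427√43322/43322 ≈ 2.052 m/s

z² = 199² + y²
z = √(199² + 61²) = √43322
dz/dt = y/z · dy/dt = 61/√43322 · 7 = 427√43322/43322 ≈ 2.052 m/s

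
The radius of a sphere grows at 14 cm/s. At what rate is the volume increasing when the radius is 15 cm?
12600π cm³/s

V = (4/3)πr³
dV/dt = dV/dr · dr/dt = 4πr² · 14
At r = 15: dV/dt = 12600π cm³/s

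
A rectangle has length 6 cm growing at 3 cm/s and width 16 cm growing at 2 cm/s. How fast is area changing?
60 cm²/s

A = lw
dA/dt = w·dl/dt + l·dw/dt = 16·3 + 6·2 = 60 cm²/s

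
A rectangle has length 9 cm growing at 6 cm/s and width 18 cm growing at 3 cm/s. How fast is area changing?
135 cm²/s

A = lw
dA/dt = w·dl/dt + l·dw/dt = 18·6 + 9·3 = 135 cm²/s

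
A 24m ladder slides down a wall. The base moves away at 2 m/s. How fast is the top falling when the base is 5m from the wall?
10√551/551 ≈ 0.426 m/s

x² + y² = 24²
2x·dx/dt + 2y·dy/dt = 0
dy/dt = -x/y · dx/dt = -5/√551 · 2 = -10√551/551 m/s
The top is descending at 10√551/551 ≈ 0.426 m/s.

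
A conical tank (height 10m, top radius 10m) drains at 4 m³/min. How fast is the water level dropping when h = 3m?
4/(9π) ≈ 0.1415 m/min

r/h = 10/10, so r = h
V = (1/3)πr²h = (1/3)π(h)²h = (1/3)πh³
dV/dh = πh²
dh/dt = (dV/dt)/(dV/dh) = -4/(π·3²) = -4/(9π) m/min
The level is dropping at 4/(9π) ≈ 0.1415 m/min.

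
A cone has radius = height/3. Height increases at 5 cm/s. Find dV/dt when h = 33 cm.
605π cm³/s

V = (1/3)π(h/3)²h = πh³/27
dV/dt = πh²/9 · 5
At h = 33: dV/dt = 605π cm³/s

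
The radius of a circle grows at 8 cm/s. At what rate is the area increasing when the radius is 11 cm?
176π cm²/s

A = πr²
dA/dt = 2πr · dr/dt = 2π(11)(8) = 176π cm²/s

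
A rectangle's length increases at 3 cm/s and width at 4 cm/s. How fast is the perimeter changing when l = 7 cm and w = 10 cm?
14 cm/s

P = 2(l + w)
dP/dt = 2(dl/dt + dw/dt) = 2(3 + 4) = 14 cm/s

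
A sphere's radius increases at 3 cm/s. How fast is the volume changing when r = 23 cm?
6348π cm³/s

V = (4/3)πr³
dV/dt = dV/dr · dr/dt = 4πr² · 3
At r = 23: dV/dt = 6348π cm³/s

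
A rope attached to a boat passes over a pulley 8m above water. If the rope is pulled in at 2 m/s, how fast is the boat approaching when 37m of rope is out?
74√145/435 ≈ 2.048 m/s

rope² = x² + 8²
x = √(37² - 8²) = 3√145
dx/dt = (rope/x) · d(rope)/dt = (37/(3√145)) · (-2) = -74√145/435 m/s
The boat approaches at 74√145/435 ≈ 2.048 m/s.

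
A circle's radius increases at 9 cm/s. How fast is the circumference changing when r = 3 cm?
18π cm/s

C = 2πr
dC/dt = 2π · dr/dt = 2π · 9 = 18π cm/s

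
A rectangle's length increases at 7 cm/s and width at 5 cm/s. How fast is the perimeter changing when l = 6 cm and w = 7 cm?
24 cm/s

P = 2(l + w)
dP/dt = 2(dl/dt + dw/dt) = 2(7 + 5) = 24 cm/s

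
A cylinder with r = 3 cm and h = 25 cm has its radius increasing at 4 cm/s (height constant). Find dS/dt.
248π cm²/s

S = 2πrh + 2πr² (lateral + bases)
dS/dt = (2πh + 4πr)·dr/dt = (2π·25 + 4π·3)·4
= 248π cm²/s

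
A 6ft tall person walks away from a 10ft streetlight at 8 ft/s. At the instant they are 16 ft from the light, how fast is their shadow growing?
12 ft/s

By similar triangles: 10/(x+s) = 6/s
Solving: s = 6x/4
ds/dt = 6/4 · dx/dt = 3/2 · 8 = 12 ft/s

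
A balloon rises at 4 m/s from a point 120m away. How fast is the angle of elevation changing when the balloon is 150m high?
0.013008 rad/s

tan(θ) = y/120
sec²(θ) · dθ/dt = (1/120) · dy/dt
dθ/dt = cos²(θ)/120 · 4 = 120/(120² + 150²) · 4
dθ/dt = 0.013008 rad/s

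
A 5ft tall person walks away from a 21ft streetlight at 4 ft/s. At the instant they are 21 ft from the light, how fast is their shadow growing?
5/4 ft/s

By similar triangles: 21/(x+s) = 5/s
Solving: s = 5x/16
ds/dt = 5/16 · dx/dt = 5/16 · 4 = 5/4 ft/s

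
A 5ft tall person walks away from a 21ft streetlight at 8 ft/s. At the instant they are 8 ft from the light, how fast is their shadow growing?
5/2 ft/s

By similar triangles: 21/(x+s) = 5/s
Solving: s = 5x/16
ds/dt = 5/16 · dx/dt = 5/16 · 8 = 5/2 ft/s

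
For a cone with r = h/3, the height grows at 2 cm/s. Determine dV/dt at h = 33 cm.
242π cm³/s

V = (1/3)π(h/3)²h = πh³/27
dV/dt = πh²/9 · 2
At h = 33: dV/dt = 242π cm³/s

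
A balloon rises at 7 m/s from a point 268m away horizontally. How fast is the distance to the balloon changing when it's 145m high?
1015√92849/92849 ≈ 3.331 m/s

z² = 268² + y²
z = √(268² + 145²) = √92849
dz/dt = y/z · dy/dt = 145/√92849 · 7 = 1015√92849/92849 ≈ 3.331 m/s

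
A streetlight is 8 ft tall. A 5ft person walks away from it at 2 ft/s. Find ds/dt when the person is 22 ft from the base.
10/3 ft/s

By similar triangles: 8/(x+s) = 5/s
Solving: s = 5x/3
ds/dt = 5/3 · dx/dt = 5/3 · 2 = 10/3 ft/s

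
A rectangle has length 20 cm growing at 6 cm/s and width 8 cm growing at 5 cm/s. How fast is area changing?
148 cm²/s

A = lw
dA/dt = w·dl/dt + l·dw/dt = 8·6 + 20·5 = 148 cm²/s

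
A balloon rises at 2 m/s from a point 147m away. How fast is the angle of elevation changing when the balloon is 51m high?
0.012144 rad/s

tan(θ) = y/147
sec²(θ) · dθ/dt = (1/147) · dy/dt
dθ/dt = cos²(θ)/147 · 2 = 147/(147² + 51²) · 2
dθ/dt = 0.012144 rad/s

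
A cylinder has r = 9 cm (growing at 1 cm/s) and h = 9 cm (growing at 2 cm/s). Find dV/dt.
324π cm³/s

V = πr²h
dV/dt = 2πrh·dr/dt + πr²·dh/dt
= 2π(9)(9)(1) + π(9)²(2)
= 324π cm³/s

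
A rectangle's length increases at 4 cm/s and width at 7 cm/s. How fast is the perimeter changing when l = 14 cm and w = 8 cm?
22 cm/s

P = 2(l + w)
dP/dt = 2(dl/dt + dw/dt) = 2(4 + 7) = 22 cm/s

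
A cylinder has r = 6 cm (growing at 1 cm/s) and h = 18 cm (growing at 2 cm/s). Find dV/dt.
288π cm³/s

V = πr²h
dV/dt = 2πrh·dr/dt + πr²·dh/dt
= 2π(6)(18)(1) + π(6)²(2)
= 288π cm³/s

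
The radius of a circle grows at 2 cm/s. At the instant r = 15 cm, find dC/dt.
4π cm/s

C = 2πr
dC/dt = 2π · dr/dt = 2π · 2 = 4π cm/s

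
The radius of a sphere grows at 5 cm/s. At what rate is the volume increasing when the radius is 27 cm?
14580π cm³/s

V = (4/3)πr³
dV/dt = dV/dr · dr/dt = 4πr² · 5
At r = 27: dV/dt = 14580π cm³/s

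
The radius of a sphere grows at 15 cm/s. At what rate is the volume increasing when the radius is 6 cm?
2160π cm³/s

V = (4/3)πr³
dV/dt = dV/dr · dr/dt = 4πr² · 15
At r = 6: dV/dt = 2160π cm³/s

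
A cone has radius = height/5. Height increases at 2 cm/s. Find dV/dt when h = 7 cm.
98π/25 cm³/s

V = (1/3)π(h/5)²h = πh³/75
dV/dt = πh²/25 · 2
At h = 7: dV/dt = 98π/25 cm³/s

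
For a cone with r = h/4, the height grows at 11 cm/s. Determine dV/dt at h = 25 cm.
6875π/16 cm³/s

V = (1/3)π(h/4)²h = πh³/48
dV/dt = πh²/16 · 11
At h = 25: dV/dt = 6875π/16 cm³/s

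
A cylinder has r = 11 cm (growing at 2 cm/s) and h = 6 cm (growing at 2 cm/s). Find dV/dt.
506π cm³/s

V = πr²h
dV/dt = 2πrh·dr/dt + πr²·dh/dt
= 2π(11)(6)(2) + π(11)²(2)
= 506π cm³/s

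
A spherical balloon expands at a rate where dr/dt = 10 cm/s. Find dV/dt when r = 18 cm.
12960π cm³/s

V = (4/3)πr³
dV/dt = dV/dr · dr/dt = 4πr² · 10
At r = 18: dV/dt = 12960π cm³/s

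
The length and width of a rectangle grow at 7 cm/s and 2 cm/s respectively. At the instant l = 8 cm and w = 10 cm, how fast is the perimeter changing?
18 cm/s

P = 2(l + w)
dP/dt = 2(dl/dt + dw/dt) = 2(7 + 2) = 18 cm/s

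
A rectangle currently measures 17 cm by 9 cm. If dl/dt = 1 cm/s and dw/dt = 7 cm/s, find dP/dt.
16 cm/s

P = 2(l + w)
dP/dt = 2(dl/dt + dw/dt) = 2(1 + 7) = 16 cm/s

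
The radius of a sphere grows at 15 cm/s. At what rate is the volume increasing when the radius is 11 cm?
7260π cm³/s

V = (4/3)πr³
dV/dt = dV/dr · dr/dt = 4πr² · 15
At r = 11: dV/dt = 7260π cm³/s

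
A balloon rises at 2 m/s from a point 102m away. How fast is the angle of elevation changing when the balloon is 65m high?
0.013945 rad/s

tan(θ) = y/102
sec²(θ) · dθ/dt = (1/102) · dy/dt
dθ/dt = cos²(θ)/102 · 2 = 102/(102² + 65²) · 2
dθ/dt = 0.013945 rad/s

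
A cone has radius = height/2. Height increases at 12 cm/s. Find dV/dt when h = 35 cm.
3675π cm³/s

V = (1/3)π(h/2)²h = πh³/12
dV/dt = πh²/4 · 12
At h = 35: dV/dt = 3675π cm³/s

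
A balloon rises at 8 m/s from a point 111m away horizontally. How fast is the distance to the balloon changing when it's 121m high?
484√26962/13481 ≈ 5.895 m/s

z² = 111² + y²
z = √(111² + 121²) = √26962
dz/dt = y/z · dy/dt = 121/√26962 · 8 = 484√26962/13481 ≈ 5.895 m/s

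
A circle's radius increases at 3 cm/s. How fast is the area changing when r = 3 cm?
18π cm²/s

A = πr²
dA/dt = 2πr · dr/dt = 2π(3)(3) = 18π cm²/s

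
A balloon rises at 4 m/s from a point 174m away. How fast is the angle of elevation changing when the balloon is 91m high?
0.018051 rad/s

tan(θ) = y/174
sec²(θ) · dθ/dt = (1/174) · dy/dt
dθ/dt = cos²(θ)/174 · 4 = 174/(174² + 91²) · 4
dθ/dt = 0.018051 rad/s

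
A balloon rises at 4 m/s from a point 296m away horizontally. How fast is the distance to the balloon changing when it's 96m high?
48√1513/1513 ≈ 1.234 m/s

z² = 296² + y²
z = √(296² + 96²) = 8√1513
dz/dt = y/z · dy/dt = 96/(8√1513) · 4 = 48√1513/1513 ≈ 1.234 m/s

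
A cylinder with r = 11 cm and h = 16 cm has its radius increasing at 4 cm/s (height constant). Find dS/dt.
304π cm²/s

S = 2πrh + 2πr² (lateral + bases)
dS/dt = (2πh + 4πr)·dr/dt = (2π·16 + 4π·11)·4
= 304π cm²/s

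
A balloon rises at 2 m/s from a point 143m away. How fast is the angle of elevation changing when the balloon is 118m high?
0.00832 rad/s

tan(θ) = y/143
sec²(θ) · dθ/dt = (1/143) · dy/dt
dθ/dt = cos²(θ)/143 · 2 = 143/(143² + 118²) · 2
dθ/dt = 0.00832 rad/s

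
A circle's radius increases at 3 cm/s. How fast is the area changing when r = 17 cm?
102π cm²/s

A = πr²
dA/dt = 2πr · dr/dt = 2π(17)(3) = 102π cm²/s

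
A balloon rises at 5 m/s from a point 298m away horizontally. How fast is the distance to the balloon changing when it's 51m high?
51√91405/18281 ≈ 0.8434 m/s

z² = 298² + y²
z = √(298² + 51²) = √91405
dz/dt = y/z · dy/dt = 51/√91405 · 5 = 51√91405/18281 ≈ 0.8434 m/s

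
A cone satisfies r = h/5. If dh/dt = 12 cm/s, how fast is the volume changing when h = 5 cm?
12π cm³/s

V = (1/3)π(h/5)²h = πh³/75
dV/dt = πh²/25 · 12
At h = 5: dV/dt = 12π cm³/s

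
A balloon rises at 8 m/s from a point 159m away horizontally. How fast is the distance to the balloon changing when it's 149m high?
596√47482/23741 ≈ 5.47 m/s

z² = 159² + y²
z = √(159² + 149²) = √47482
dz/dt = y/z · dy/dt = 149/√47482 · 8 = 596√47482/23741 ≈ 5.47 m/s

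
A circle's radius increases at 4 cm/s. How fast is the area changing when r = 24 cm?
192π cm²/s

A = πr²
dA/dt = 2πr · dr/dt = 2π(24)(4) = 192π cm²/s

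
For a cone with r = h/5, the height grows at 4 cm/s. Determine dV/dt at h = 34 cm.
4624π/25 cm³/s

V = (1/3)π(h/5)²h = πh³/75
dV/dt = πh²/25 · 4
At h = 34: dV/dt = 4624π/25 cm³/s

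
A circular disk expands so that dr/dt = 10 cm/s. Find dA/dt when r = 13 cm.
260π cm²/s

A = πr²
dA/dt = 2πr · dr/dt = 2π(13)(10) = 260π cm²/s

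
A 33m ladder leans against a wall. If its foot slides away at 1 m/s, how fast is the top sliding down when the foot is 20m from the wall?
20√689/689 ≈ 0.7619 m/s

x² + y² = 33²
2x·dx/dt + 2y·dy/dt = 0
dy/dt = -x/y · dx/dt = -20/√689 · 1 = -20√689/689 m/s
The top is descending at 20√689/689 ≈ 0.7619 m/s.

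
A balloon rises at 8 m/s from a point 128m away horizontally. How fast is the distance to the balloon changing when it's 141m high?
1128√36265/36265 ≈ 5.923 m/s

z² = 128² + y²
z = √(128² + 141²) = √36265
dz/dt = y/z · dy/dt = 141/√36265 · 8 = 1128√36265/36265 ≈ 5.923 m/s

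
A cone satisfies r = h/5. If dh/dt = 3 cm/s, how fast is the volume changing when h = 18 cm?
972π/25 cm³/s

V = (1/3)π(h/5)²h = πh³/75
dV/dt = πh²/25 · 3
At h = 18: dV/dt = 972π/25 cm³/s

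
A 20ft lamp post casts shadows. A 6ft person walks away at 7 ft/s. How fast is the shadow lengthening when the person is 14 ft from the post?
3 ft/s

By similar triangles: 20/(x+s) = 6/s
Solving: s = 6x/14
ds/dt = 6/14 · dx/dt = 3/7 · 7 = 3 ft/s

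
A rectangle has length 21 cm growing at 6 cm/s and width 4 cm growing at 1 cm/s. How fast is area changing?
45 cm²/s

A = lw
dA/dt = w·dl/dt + l·dw/dt = 4·6 + 21·1 = 45 cm²/s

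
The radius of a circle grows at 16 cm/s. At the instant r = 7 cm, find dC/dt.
32π cm/s

C = 2πr
dC/dt = 2π · dr/dt = 2π · 16 = 32π cm/s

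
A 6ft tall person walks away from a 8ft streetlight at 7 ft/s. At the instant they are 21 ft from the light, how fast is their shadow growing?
21 ft/s

By similar triangles: 8/(x+s) = 6/s
Solving: s = 6x/2
ds/dt = 6/2 · dx/dt = 3 · 7 = 21 ft/s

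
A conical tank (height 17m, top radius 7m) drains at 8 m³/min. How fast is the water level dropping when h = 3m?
2312/(441π) ≈ 1.669 m/min

r/h = 7/17, so r = (7/17)h
V = (1/3)πr²h = (1/3)π((7/17)h)²h = (49/867)πh³
dV/dh = (49/289)πh²
dh/dt = (dV/dt)/(dV/dh) = -8/((49/289)π·3²) = -2312/(441π) m/min
The level is dropping at 2312/(441π) ≈ 1.669 m/min.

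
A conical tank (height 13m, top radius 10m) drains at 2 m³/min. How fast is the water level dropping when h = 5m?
169/(1250π) ≈ 0.04304 m/min

r/h = 10/13, so r = (10/13)h
V = (1/3)πr²h = (1/3)π((10/13)h)²h = (100/507)πh³
dV/dh = (100/169)πh²
dh/dt = (dV/dt)/(dV/dh) = -2/((100/169)π·5²) = -169/(1250π) m/min
The level is dropping at 169/(1250π) ≈ 0.04304 m/min.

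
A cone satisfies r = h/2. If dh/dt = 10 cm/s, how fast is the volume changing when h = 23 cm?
2645π/2 cm³/s

V = (1/3)π(h/2)²h = πh³/12
dV/dt = πh²/4 · 10
At h = 23: dV/dt = 2645π/2 cm³/s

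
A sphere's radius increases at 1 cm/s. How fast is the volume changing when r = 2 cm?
16π cm³/s

V = (4/3)πr³
dV/dt = dV/dr · dr/dt = 4πr² · 1
At r = 2: dV/dt = 16π cm³/s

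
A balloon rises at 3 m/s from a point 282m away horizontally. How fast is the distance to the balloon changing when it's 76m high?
114√853/4265 ≈ 0.7807 m/s

z² = 282² + y²
z = √(282² + 76²) = 10√853
dz/dt = y/z · dy/dt = 76/(10√853) · 3 = 114√853/4265 ≈ 0.7807 m/s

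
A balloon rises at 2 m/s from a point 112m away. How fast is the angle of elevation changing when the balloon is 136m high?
0.007216 rad/s

tan(θ) = y/112
sec²(θ) · dθ/dt = (1/112) · dy/dt
dθ/dt = cos²(θ)/112 · 2 = 112/(112² + 136²) · 2
dθ/dt = 0.007216 rad/s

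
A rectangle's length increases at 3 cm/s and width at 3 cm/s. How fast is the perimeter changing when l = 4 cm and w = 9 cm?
12 cm/s

P = 2(l + w)
dP/dt = 2(dl/dt + dw/dt) = 2(3 + 3) = 12 cm/s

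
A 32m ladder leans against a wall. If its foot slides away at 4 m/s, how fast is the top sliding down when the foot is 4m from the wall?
4√7/21 ≈ 0.504 m/s

x² + y² = 32²
2x·dx/dt + 2y·dy/dt = 0
dy/dt = -x/y · dx/dt = -4/(12√7) · 4 = -4√7/21 m/s
The top is descending at 4√7/21 ≈ 0.504 m/s.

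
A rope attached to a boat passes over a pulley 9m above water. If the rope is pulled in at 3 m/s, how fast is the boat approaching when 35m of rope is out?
105√286/572 ≈ 3.104 m/s

rope² = x² + 9²
x = √(35² - 9²) = 2√286
dx/dt = (rope/x) · d(rope)/dt = (35/(2√286)) · (-3) = -105√286/572 m/s
The boat approaches at 105√286/572 ≈ 3.104 m/s.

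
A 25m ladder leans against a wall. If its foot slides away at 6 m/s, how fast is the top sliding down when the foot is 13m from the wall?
13√114/38 ≈ 3.653 m/s

x² + y² = 25²
2x·dx/dt + 2y·dy/dt = 0
dy/dt = -x/y · dx/dt = -13/(2√114) · 6 = -13√114/38 m/s
The top is descending at 13√114/38 ≈ 3.653 m/s.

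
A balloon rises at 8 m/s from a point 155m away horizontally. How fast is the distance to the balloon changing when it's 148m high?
1184√45929/45929 ≈ 5.525 m/s

z² = 155² + y²
z = √(155² + 148²) = √45929
dz/dt = y/z · dy/dt = 148/√45929 · 8 = 1184√45929/45929 ≈ 5.525 m/s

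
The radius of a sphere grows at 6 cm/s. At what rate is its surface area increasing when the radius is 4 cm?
192π cm²/s

S = 4πr²
dS/dt = dS/dr · dr/dt = 8πr · 6
At r = 4: dS/dt = 192π cm²/s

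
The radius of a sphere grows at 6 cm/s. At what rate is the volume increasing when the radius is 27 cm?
17496π cm³/s

V = (4/3)πr³
dV/dt = dV/dr · dr/dt = 4πr² · 6
At r = 27: dV/dt = 17496π cm³/s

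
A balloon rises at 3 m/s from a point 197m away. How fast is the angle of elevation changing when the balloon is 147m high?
0.009782 rad/s

tan(θ) = y/197
sec²(θ) · dθ/dt = (1/197) · dy/dt
dθ/dt = cos²(θ)/197 · 3 = 197/(197² + 147²) · 3
dθ/dt = 0.009782 rad/s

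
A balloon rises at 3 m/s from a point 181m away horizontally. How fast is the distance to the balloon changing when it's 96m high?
288√41977/41977 ≈ 1.406 m/s

z² = 181² + y²
z = √(181² + 96²) = √41977
dz/dt = y/z · dy/dt = 96/√41977 · 3 = 288√41977/41977 ≈ 1.406 m/s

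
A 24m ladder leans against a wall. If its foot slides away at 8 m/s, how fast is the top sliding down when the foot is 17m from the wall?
136√287/287 ≈ 8.028 m/s

x² + y² = 24²
2x·dx/dt + 2y·dy/dt = 0
dy/dt = -x/y · dx/dt = -17/√287 · 8 = -136√287/287 m/s
The top is descending at 136√287/287 ≈ 8.028 m/s.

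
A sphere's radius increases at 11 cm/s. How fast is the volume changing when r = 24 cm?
25344π cm³/s

V = (4/3)πr³
dV/dt = dV/dr · dr/dt = 4πr² · 11
At r = 24: dV/dt = 25344π cm³/s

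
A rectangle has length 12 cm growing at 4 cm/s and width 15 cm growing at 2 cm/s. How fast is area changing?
84 cm²/s

A = lw
dA/dt = w·dl/dt + l·dw/dt = 15·4 + 12·2 = 84 cm²/s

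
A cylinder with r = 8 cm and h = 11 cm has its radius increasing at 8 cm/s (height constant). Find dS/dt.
432π cm²/s

S = 2πrh + 2πr² (lateral + bases)
dS/dt = (2πh + 4πr)·dr/dt = (2π·11 + 4π·8)·8
= 432π cm²/s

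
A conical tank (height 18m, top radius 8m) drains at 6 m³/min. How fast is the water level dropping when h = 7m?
243/(392π) ≈ 0.1973 m/min

r/h = 8/18, so r = (4/9)h
V = (1/3)πr²h = (1/3)π((4/9)h)²h = (16/243)πh³
dV/dh = (16/81)πh²
dh/dt = (dV/dt)/(dV/dh) = -6/((16/81)π·7²) = -243/(392π) m/min
The level is dropping at 243/(392π) ≈ 0.1973 m/min.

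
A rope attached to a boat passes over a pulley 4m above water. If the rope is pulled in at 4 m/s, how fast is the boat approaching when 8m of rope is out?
8√3/3 ≈ 4.619 m/s

rope² = x² + 4²
x = √(8² - 4²) = 4√3
dx/dt = (rope/x) · d(rope)/dt = (8/(4√3)) · (-4) = -8√3/3 m/s
The boat approaches at 8√3/3 ≈ 4.619 m/s.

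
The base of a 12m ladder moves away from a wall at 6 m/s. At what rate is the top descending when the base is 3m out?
2√15/5 ≈ 1.549 m/s

x² + y² = 12²
2x·dx/dt + 2y·dy/dt = 0
dy/dt = -x/y · dx/dt = -3/(3√15) · 6 = -2√15/5 m/s
The top is descending at 2√15/5 ≈ 1.549 m/s.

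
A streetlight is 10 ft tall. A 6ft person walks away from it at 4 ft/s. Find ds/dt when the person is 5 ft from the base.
6 ft/s

By similar triangles: 10/(x+s) = 6/s
Solving: s = 6x/4
ds/dt = 6/4 · dx/dt = 3/2 · 4 = 6 ft/s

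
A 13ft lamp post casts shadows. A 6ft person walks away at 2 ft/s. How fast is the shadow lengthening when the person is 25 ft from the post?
12/7 ft/s

By similar triangles: 13/(x+s) = 6/s
Solving: s = 6x/7
ds/dt = 6/7 · dx/dt = 6/7 · 2 = 12/7 ft/s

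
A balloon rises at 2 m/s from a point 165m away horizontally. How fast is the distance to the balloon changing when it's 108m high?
72√4321/4321 ≈ 1.095 m/s

z² = 165² + y²
z = √(165² + 108²) = 3√4321
dz/dt = y/z · dy/dt = 108/(3√4321) · 2 = 72√4321/4321 ≈ 1.095 m/s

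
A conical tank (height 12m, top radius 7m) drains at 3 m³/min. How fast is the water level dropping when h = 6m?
12/(49π) ≈ 0.07795 m/min

r/h = 7/12, so r = (7/12)h
V = (1/3)πr²h = (1/3)π((7/12)h)²h = (49/432)πh³
dV/dh = (49/144)πh²
dh/dt = (dV/dt)/(dV/dh) = -3/((49/144)π·6²) = -12/(49π) m/min
The level is dropping at 12/(49π) ≈ 0.07795 m/min.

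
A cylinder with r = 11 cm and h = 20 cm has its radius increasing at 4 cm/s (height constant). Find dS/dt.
336π cm²/s

S = 2πrh + 2πr² (lateral + bases)
dS/dt = (2πh + 4πr)·dr/dt = (2π·20 + 4π·11)·4
= 336π cm²/s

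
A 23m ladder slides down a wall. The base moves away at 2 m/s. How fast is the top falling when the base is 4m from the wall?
8√57/171 ≈ 0.3532 m/s

x² + y² = 23²
2x·dx/dt + 2y·dy/dt = 0
dy/dt = -x/y · dx/dt = -4/(3√57) · 2 = -8√57/171 m/s
The top is descending at 8√57/171 ≈ 0.3532 m/s.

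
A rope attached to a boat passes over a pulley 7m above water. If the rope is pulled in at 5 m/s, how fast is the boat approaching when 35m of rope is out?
25√6/12 ≈ 5.103 m/s

rope² = x² + 7²
x = √(35² - 7²) = 14√6
dx/dt = (rope/x) · d(rope)/dt = (35/(14√6)) · (-5) = -25√6/12 m/s
The boat approaches at 25√6/12 ≈ 5.103 m/s.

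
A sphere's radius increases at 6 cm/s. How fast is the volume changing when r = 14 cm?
4704π cm³/s

V = (4/3)πr³
dV/dt = dV/dr · dr/dt = 4πr² · 6
At r = 14: dV/dt = 4704π cm³/s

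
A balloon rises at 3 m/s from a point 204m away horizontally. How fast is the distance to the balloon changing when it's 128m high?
96√145/725 ≈ 1.594 m/s

z² = 204² + y²
z = √(204² + 128²) = 20√145
dz/dt = y/z · dy/dt = 128/(20√145) · 3 = 96√145/725 ≈ 1.594 m/s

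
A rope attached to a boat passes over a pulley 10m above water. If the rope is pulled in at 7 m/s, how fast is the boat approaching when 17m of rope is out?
17√21/9 ≈ 8.656 m/s

rope² = x² + 10²
x = √(17² - 10²) = 3√21
dx/dt = (rope/x) · d(rope)/dt = (17/(3√21)) · (-7) = -17√21/9 m/s
The boat approaches at 17√21/9 ≈ 8.656 m/s.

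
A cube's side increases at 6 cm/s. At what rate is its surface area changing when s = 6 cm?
432 cm²/s

A = 6s²
dA/dt = 12s · ds/dt = 12·6·6 = 432 cm²/s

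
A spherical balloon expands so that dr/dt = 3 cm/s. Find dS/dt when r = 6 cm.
144π cm²/s

S = 4πr²
dS/dt = dS/dr · dr/dt = 8πr · 3
At r = 6: dS/dt = 144π cm²/s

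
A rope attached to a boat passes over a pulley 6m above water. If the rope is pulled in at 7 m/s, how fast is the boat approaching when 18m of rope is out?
21√2/4 ≈ 7.425 m/s

rope² = x² + 6²
x = √(18² - 6²) = 12√2
dx/dt = (rope/x) · d(rope)/dt = (18/(12√2)) · (-7) = -21√2/4 m/s
The boat approaches at 21√2/4 ≈ 7.425 m/s.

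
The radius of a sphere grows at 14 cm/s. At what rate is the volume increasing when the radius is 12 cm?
8064π cm³/s

V = (4/3)πr³
dV/dt = dV/dr · dr/dt = 4πr² · 14
At r = 12: dV/dt = 8064π cm³/s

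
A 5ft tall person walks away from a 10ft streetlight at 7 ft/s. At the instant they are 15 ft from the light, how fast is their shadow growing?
7 ft/s

By similar triangles: 10/(x+s) = 5/s
Solving: s = 5x/5
ds/dt = 5/5 · dx/dt = 1 · 7 = 7 ft/s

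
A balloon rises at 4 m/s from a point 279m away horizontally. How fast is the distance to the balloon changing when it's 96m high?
128√9673/9673 ≈ 1.301 m/s

z² = 279² + y²
z = √(279² + 96²) = 3√9673
dz/dt = y/z · dy/dt = 96/(3√9673) · 4 = 128√9673/9673 ≈ 1.301 m/s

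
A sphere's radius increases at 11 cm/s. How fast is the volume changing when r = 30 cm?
39600π cm³/s

V = (4/3)πr³
dV/dt = dV/dr · dr/dt = 4πr² · 11
At r = 30: dV/dt = 39600π cm³/s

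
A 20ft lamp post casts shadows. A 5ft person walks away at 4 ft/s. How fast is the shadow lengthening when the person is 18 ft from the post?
4/3 ft/s

By similar triangles: 20/(x+s) = 5/s
Solving: s = 5x/15
ds/dt = 5/15 · dx/dt = 1/3 · 4 = 4/3 ft/s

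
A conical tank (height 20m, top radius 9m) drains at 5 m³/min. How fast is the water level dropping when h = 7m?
2000/(3969π) ≈ 0.1604 m/min

r/h = 9/20, so r = (9/20)h
V = (1/3)πr²h = (1/3)π((9/20)h)²h = (27/400)πh³
dV/dh = (81/400)πh²
dh/dt = (dV/dt)/(dV/dh) = -5/((81/400)π·7²) = -2000/(3969π) m/min
The level is dropping at 2000/(3969π) ≈ 0.1604 m/min.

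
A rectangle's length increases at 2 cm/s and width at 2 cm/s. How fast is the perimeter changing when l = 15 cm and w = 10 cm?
8 cm/s

P = 2(l + w)
dP/dt = 2(dl/dt + dw/dt) = 2(2 + 2) = 8 cm/s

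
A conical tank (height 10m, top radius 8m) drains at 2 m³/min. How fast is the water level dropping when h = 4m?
25/(128π) ≈ 0.06217 m/min

r/h = 8/10, so r = (4/5)h
V = (1/3)πr²h = (1/3)π((4/5)h)²h = (16/75)πh³
dV/dh = (16/25)πh²
dh/dt = (dV/dt)/(dV/dh) = -2/((16/25)π·4²) = -25/(128π) m/min
The level is dropping at 25/(128π) ≈ 0.06217 m/min.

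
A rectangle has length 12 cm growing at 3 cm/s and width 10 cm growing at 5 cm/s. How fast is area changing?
90 cm²/s

A = lw
dA/dt = w·dl/dt + l·dw/dt = 10·3 + 12·5 = 90 cm²/s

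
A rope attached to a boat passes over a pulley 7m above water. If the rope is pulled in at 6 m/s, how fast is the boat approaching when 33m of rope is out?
99√65/130 ≈ 6.14 m/s

rope² = x² + 7²
x = √(33² - 7²) = 4√65
dx/dt = (rope/x) · d(rope)/dt = (33/(4√65)) · (-6) = -99√65/130 m/s
The boat approaches at 99√65/130 ≈ 6.14 m/s.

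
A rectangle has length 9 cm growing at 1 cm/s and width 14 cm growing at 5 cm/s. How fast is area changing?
59 cm²/s

A = lw
dA/dt = w·dl/dt + l·dw/dt = 14·1 + 9·5 = 59 cm²/s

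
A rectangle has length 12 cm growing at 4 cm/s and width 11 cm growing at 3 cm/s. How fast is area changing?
80 cm²/s

A = lw
dA/dt = w·dl/dt + l·dw/dt = 11·4 + 12·3 = 80 cm²/s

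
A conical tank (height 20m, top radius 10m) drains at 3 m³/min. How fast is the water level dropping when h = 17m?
12/(289π) ≈ 0.01322 m/min

r/h = 10/20, so r = (1/2)h
V = (1/3)πr²h = (1/3)π((1/2)h)²h = (1/12)πh³
dV/dh = (1/4)πh²
dh/dt = (dV/dt)/(dV/dh) = -3/((1/4)π·17²) = -12/(289π) m/min
The level is dropping at 12/(289π) ≈ 0.01322 m/min.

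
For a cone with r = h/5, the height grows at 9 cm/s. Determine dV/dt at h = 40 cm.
576π cm³/s

V = (1/3)π(h/5)²h = πh³/75
dV/dt = πh²/25 · 9
At h = 40: dV/dt = 576π cm³/s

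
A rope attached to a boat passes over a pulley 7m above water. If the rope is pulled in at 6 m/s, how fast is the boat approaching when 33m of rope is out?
99√65/130 ≈ 6.14 m/s

rope² = x² + 7²
x = √(33² - 7²) = 4√65
dx/dt = (rope/x) · d(rope)/dt = (33/(4√65)) · (-6) = -99√65/130 m/s
The boat approaches at 99√65/130 ≈ 6.14 m/s.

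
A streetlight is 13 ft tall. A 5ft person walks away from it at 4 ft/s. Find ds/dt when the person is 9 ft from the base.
5/2 ft/s

By similar triangles: 13/(x+s) = 5/s
Solving: s = 5x/8
ds/dt = 5/8 · dx/dt = 5/8 · 4 = 5/2 ft/s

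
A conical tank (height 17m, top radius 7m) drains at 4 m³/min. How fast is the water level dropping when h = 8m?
289/(784π) ≈ 0.1173 m/min

r/h = 7/17, so r = (7/17)h
V = (1/3)πr²h = (1/3)π((7/17)h)²h = (49/867)πh³
dV/dh = (49/289)πh²
dh/dt = (dV/dt)/(dV/dh) = -4/((49/289)π·8²) = -289/(784π) m/min
The level is dropping at 289/(784π) ≈ 0.1173 m/min.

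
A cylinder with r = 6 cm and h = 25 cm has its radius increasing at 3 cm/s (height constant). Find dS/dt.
222π cm²/s

S = 2πrh + 2πr² (lateral + bases)
dS/dt = (2πh + 4πr)·dr/dt = (2π·25 + 4π·6)·3
= 222π cm²/s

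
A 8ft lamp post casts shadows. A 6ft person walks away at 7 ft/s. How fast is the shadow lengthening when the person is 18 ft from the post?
21 ft/s

By similar triangles: 8/(x+s) = 6/s
Solving: s = 6x/2
ds/dt = 6/2 · dx/dt = 3 · 7 = 21 ft/s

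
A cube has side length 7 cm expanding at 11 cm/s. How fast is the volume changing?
1617 cm³/s

V = s³
dV/dt = 3s² · ds/dt = 3·7²·11 = 1617 cm³/s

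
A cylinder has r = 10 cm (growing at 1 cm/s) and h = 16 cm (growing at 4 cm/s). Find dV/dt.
720π cm³/s

V = πr²h
dV/dt = 2πrh·dr/dt + πr²·dh/dt
= 2π(10)(16)(1) + π(10)²(4)
= 720π cm³/s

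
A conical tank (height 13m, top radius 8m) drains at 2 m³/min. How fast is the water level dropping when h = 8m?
169/(2048π) ≈ 0.02627 m/min

r/h = 8/13, so r = (8/13)h
V = (1/3)πr²h = (1/3)π((8/13)h)²h = (64/507)πh³
dV/dh = (64/169)πh²
dh/dt = (dV/dt)/(dV/dh) = -2/((64/169)π·8²) = -169/(2048π) m/min
The level is dropping at 169/(2048π) ≈ 0.02627 m/min.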